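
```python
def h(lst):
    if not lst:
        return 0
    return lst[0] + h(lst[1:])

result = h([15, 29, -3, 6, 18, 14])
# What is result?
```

15 + 29 + (-3) + 6 + 18 + 14 + 0 = 79

Answer: 79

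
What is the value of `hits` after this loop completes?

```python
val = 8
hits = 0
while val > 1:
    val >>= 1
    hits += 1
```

Count right shifts until 1
`hits` takes the values: 0 → 1 → 2 → 3

Answer: 3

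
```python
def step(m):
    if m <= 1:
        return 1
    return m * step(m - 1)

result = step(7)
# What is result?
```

step(7) = 7 * 6 * 5 * 4 * 3 * 2 * 1 = 5040

Answer: 5040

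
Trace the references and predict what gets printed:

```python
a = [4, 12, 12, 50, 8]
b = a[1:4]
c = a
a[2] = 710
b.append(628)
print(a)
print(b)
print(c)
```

Key concept: slice vs alias.
Step by step:
`a = [4, 12, 12, 50, 8]` → a = [4, 12, 12, 50, 8]
`b = a[1:4]` → b = [12, 12, 50]
`c = a` → c = [4, 12, 12, 50, 8] (same object as a)
`a[2] = 710` → a = [4, 12, 710, 50, 8] (same object as c); c = [4, 12, 710, 50, 8] (same object as a)
`b.append(628)` → b = [12, 12, 50, 628]
`print(a)` → prints [4, 12, 710, 50, 8]
`print(b)` → prints [12, 12, 50, 628]
`print(c)` → prints [4, 12, 710, 50, 8]

Answer:
[4, 12, 710, 50, 8]
[12, 12, 50, 628]
[4, 12, 710, 50, 8]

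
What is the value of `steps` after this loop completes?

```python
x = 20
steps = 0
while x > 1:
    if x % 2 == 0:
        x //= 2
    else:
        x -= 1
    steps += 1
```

Steps to reduce 20 to 1
`steps` takes the values: 0 → 1 → 2 → 3 → 4 → 5

Answer: 5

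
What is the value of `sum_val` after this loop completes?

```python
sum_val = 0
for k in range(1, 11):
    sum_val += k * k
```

Sum of squares 1² to 10² = 385
`sum_val` takes the values: 0 → 1 → 5 → 14 → 30 → 55 → 91 → 140 → 204 → 285 → 385

Answer: 385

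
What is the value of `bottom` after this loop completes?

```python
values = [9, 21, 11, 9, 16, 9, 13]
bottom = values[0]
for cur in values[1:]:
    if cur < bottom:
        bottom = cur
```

Minimum of [9, 21, 11, 9, 16, 9, 13]
`bottom` takes the values: 9

Answer: 9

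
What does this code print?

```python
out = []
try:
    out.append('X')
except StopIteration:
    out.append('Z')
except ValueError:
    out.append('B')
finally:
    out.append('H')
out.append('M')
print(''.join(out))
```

Execution trace: 'X' (try body, no exception) → 'H' (finally) → 'M' (after the try/except). Output: XHM

Answer: XHM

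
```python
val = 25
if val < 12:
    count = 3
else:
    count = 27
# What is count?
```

Trace:
`val = 25` → val = 25
`if val < 12: ...` → val < 12 is False, take else branch → count = 27
So count = 27

Answer: 27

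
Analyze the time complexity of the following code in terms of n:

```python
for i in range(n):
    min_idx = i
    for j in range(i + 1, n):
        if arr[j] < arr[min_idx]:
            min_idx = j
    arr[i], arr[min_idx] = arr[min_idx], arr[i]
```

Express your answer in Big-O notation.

This is Selection sort. Time complexity: O(n²).

Answer: O(n²)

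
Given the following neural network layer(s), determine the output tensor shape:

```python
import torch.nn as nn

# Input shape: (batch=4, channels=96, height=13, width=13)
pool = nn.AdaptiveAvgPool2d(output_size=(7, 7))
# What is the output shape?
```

Input: (4, 96, 13, 13) -> Output: (4, 96, 7, 7)

Answer: (4, 96, 7, 7)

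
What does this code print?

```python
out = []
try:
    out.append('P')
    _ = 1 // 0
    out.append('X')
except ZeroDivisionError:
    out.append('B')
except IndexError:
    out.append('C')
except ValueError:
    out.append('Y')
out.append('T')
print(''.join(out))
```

Execution trace: 'P' (try body) → 'B' (except ZeroDivisionError) → 'T' (after the try/except). Output: PBT

Answer: PBT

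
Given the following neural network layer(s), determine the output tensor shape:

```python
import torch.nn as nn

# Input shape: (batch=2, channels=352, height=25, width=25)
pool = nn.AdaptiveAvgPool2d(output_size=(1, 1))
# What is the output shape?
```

Input: (2, 352, 25, 25) -> Output: (2, 352, 1, 1)

Answer: (2, 352, 1, 1)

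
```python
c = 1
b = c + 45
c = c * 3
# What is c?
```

Trace:
`c = 1` → c = 1
`b = c + 45` → b = 46
`c = c * 3` → c = 3
So c = 3

Answer: 3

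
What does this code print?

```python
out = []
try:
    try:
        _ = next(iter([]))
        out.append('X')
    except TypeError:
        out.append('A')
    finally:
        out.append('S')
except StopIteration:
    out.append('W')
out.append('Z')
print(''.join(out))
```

Execution trace: 'S' (inner finally) → 'W' (outer except StopIteration) → 'Z' (after the try/except). Output: SWZ

Answer: SWZ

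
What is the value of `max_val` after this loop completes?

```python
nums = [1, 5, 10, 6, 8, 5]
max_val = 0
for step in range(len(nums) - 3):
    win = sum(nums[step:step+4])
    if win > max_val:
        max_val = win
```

Max sum of 4-element window in [1, 5, 10, 6, 8, 5]
`max_val` takes the values: 0 → 22 → 29

Answer: 29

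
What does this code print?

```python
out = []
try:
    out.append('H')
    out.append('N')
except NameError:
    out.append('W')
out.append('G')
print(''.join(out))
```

Execution trace: 'H' (try body) → 'N' (try body, no exception) → 'G' (after the try/except). Output: HNG

Answer: HNG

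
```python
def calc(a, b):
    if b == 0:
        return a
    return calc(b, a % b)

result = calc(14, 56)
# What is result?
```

calc(14, 56) -> calc(56, 14) -> calc(14, 0) -> 14

Answer: 14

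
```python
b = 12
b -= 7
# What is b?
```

Trace:
`b = 12` → b = 12
`b -= 7` → b = 5
So b = 5

Answer: 5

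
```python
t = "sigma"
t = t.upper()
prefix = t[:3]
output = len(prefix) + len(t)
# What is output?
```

Trace:
`t = "sigma"` → t = 'sigma'
`t = t.upper()` → t = 'SIGMA'
`prefix = t[:3]` → prefix = 'SIG'
`output = len(prefix) + len(t)` → output = 8
So output = 8

Answer: 8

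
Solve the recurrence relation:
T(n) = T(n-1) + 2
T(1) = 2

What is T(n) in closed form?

Unrolling: T(n) = T(1) + 2·(n-1) = 2 + 2(n-1) = 2n.

Answer: T(n) = 2n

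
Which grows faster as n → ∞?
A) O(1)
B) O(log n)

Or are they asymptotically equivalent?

O(1) vs O(log n): Higher order terms dominate.

Answer: B) O(log n) grows faster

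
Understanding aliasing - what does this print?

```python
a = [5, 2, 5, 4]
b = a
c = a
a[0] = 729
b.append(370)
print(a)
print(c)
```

Key concept: multiple aliases.
Step by step:
`a = [5, 2, 5, 4]` → a = [5, 2, 5, 4]
`b = a` → b = [5, 2, 5, 4] (same object as a)
`c = a` → c = [5, 2, 5, 4] (same object as a, b)
`a[0] = 729` → a = [729, 2, 5, 4] (same object as b, c); b = [729, 2, 5, 4] (same object as a, c); c = [729, 2, 5, 4] (same object as a, b)
`b.append(370)` → a = [729, 2, 5, 4, 370] (same object as b, c); b = [729, 2, 5, 4, 370] (same object as a, c); c = [729, 2, 5, 4, 370] (same object as a, b)
`print(a)` → prints [729, 2, 5, 4, 370]
`print(c)` → prints [729, 2, 5, 4, 370]

Answer:
[729, 2, 5, 4, 370]
[729, 2, 5, 4, 370]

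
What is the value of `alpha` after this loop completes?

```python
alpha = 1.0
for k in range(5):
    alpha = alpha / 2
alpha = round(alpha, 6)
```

Halving LR 5 times: 1 / 2^5
`alpha` takes the values: 1.0 → 0.5 → 0.25 → 0.125 → 0.0625 → 0.03125

Answer: 0.03125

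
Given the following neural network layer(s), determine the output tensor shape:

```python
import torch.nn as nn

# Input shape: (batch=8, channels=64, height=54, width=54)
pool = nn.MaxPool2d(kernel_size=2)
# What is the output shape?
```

Input: (8, 64, 54, 54) -> Output: (8, 64, 27, 27)

Answer: (8, 64, 27, 27)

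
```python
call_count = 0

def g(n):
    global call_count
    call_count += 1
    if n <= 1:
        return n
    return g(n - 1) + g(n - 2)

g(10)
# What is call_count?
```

Calls(n) = 1 + Calls(n-1) + Calls(n-2); Calls(0)=Calls(1)=1. For n=10 this gives 177.

Answer: 177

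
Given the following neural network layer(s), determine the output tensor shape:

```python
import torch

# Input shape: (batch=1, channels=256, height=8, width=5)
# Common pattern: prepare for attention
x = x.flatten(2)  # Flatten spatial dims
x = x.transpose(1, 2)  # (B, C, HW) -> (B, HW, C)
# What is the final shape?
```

Input: (1, 256, 8, 5) -> after flatten(2): (1, 256, 40) -> Output: (1, 40, 256)

Answer: (1, 40, 256)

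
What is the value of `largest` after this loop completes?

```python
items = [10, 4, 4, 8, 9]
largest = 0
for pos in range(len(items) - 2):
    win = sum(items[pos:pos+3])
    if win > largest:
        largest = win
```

Max sum of 3-element window in [10, 4, 4, 8, 9]
`largest` takes the values: 0 → 18 → 21

Answer: 21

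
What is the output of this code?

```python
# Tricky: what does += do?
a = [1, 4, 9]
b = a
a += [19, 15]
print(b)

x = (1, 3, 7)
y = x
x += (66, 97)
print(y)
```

Key concept: += behavior differs for mutable vs immutable.
Step by step:
`a = [1, 4, 9]` → a = [1, 4, 9]
`b = a` → b = [1, 4, 9] (same object as a)
`a += [19, 15]` → a = [1, 4, 9, 19, 15] (same object as b); b = [1, 4, 9, 19, 15] (same object as a)
`print(b)` → prints [1, 4, 9, 19, 15]
`x = (1, 3, 7)` → x = (1, 3, 7)
`y = x` → y = (1, 3, 7)
`x += (66, 97)` → x = (1, 3, 7, 66, 97)
`print(y)` → prints (1, 3, 7)

Answer:
[1, 4, 9, 19, 15]
(1, 3, 7)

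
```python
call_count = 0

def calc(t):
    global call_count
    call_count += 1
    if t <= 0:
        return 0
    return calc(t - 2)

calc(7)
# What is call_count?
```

Linear recursion stepping by 2: 5 calls from t=7 down to ≤0.

Answer: 5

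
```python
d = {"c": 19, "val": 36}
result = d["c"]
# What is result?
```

Trace:
`d = {"c": 19, "val": 36}` → d = {'c': 19, 'val': 36}
`result = d["c"]` → result = 19
So result = 19

Answer: 19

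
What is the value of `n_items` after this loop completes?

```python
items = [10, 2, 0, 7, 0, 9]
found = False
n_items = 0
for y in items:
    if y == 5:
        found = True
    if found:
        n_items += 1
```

Count elements after first 5 in [10, 2, 0, 7, 0, 9]
`n_items` takes the values: 0

Answer: 0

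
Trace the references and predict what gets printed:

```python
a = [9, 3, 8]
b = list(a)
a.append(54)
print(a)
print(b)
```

Key concept: list() constructor creates copy.
Step by step:
`a = [9, 3, 8]` → a = [9, 3, 8]
`b = list(a)` → b = [9, 3, 8]
`a.append(54)` → a = [9, 3, 8, 54]
`print(a)` → prints [9, 3, 8, 54]
`print(b)` → prints [9, 3, 8]

Answer:
[9, 3, 8, 54]
[9, 3, 8]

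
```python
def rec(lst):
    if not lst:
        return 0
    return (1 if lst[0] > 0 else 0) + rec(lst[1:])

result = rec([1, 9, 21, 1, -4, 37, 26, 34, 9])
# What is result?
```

Count of positive elements in [1, 9, 21, 1, -4, 37, 26, 34, 9] = 8

Answer: 8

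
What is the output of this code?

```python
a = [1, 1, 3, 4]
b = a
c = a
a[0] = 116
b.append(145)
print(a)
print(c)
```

Key concept: multiple aliases.
Step by step:
`a = [1, 1, 3, 4]` → a = [1, 1, 3, 4]
`b = a` → b = [1, 1, 3, 4] (same object as a)
`c = a` → c = [1, 1, 3, 4] (same object as a, b)
`a[0] = 116` → a = [116, 1, 3, 4] (same object as b, c); b = [116, 1, 3, 4] (same object as a, c); c = [116, 1, 3, 4] (same object as a, b)
`b.append(145)` → a = [116, 1, 3, 4, 145] (same object as b, c); b = [116, 1, 3, 4, 145] (same object as a, c); c = [116, 1, 3, 4, 145] (same object as a, b)
`print(a)` → prints [116, 1, 3, 4, 145]
`print(c)` → prints [116, 1, 3, 4, 145]

Answer:
[116, 1, 3, 4, 145]
[116, 1, 3, 4, 145]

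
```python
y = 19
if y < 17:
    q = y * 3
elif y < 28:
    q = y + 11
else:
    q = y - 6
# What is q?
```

Trace:
`y = 19` → y = 19
`if y < 17: ...` → y < 17 is False, y < 28 is True → q = 30
So q = 30

Answer: 30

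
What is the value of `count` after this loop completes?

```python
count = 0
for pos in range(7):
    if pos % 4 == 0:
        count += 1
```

Count numbers divisible by 4 in range(7)
`count` takes the values: 0 → 1 → 2

Answer: 2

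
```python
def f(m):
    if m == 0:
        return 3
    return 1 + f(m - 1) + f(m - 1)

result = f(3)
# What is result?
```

f(m) = 1 + 2·f(m-1), f(0)=3. Closed form: (3+1)·2^3 - 1 = 31.

Answer: 31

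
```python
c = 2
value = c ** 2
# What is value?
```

Trace:
`c = 2` → c = 2
`value = c ** 2` → value = 4
So value = 4

Answer: 4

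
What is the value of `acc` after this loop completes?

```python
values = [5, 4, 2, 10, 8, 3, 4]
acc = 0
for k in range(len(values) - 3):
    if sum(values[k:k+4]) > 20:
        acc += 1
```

Count windows with sum > 20
`acc` takes the values: 0 → 1 → 2 → 3 → 4

Answer: 4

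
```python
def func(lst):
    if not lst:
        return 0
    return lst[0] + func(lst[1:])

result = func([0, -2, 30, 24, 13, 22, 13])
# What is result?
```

0 + (-2) + 30 + 24 + 13 + 22 + 13 + 0 = 100

Answer: 100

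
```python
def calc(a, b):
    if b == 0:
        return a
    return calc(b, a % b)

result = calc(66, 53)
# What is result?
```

calc(66, 53) -> calc(53, 13) -> calc(13, 1) -> calc(1, 0) -> 1

Answer: 1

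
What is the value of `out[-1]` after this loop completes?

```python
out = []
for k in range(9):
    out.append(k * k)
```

Last element of squares 0 to 8
`out` takes the values: [] → [0] → [0, 1] → [0, 1, 4] → [0, 1, 4, 9] → [0, 1, 4, 9, 16] → [0, 1, 4, 9, 16, 25] → [0, 1, 4, 9, 16, 25, 36] → [0, 1, 4, 9, 16, 25, 36, 49] → [0, 1, 4, 9, 16, 25, 36, 49, 64]
So `out[-1]` = 64

Answer: 64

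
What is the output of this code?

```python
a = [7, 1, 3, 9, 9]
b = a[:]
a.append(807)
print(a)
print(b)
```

Key concept: slice [:] creates copy.
Step by step:
`a = [7, 1, 3, 9, 9]` → a = [7, 1, 3, 9, 9]
`b = a[:]` → b = [7, 1, 3, 9, 9]
`a.append(807)` → a = [7, 1, 3, 9, 9, 807]
`print(a)` → prints [7, 1, 3, 9, 9, 807]
`print(b)` → prints [7, 1, 3, 9, 9]

Answer:
[7, 1, 3, 9, 9, 807]
[7, 1, 3, 9, 9]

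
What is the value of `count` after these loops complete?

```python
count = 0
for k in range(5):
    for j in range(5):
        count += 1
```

5 * 5 = 25
`count` takes the values: 0 → 1 → 2 → 3 → 4 → 5 → 6 → 7 → 8 → 9 → 10 → 11 → 12 → 13 → 14 → 15 → 16 → 17 → 18 → 19 → 20 → 21 → 22 → 23 → 24 → 25

Answer: 25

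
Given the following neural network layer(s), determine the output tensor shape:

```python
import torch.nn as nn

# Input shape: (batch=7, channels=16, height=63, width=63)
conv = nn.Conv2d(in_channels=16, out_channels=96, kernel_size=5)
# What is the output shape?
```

Input: (7, 16, 63, 63) -> Output: (7, 96, 59, 59)

Answer: (7, 96, 59, 59)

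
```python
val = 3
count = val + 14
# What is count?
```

Trace:
`val = 3` → val = 3
`count = val + 14` → count = 17
So count = 17

Answer: 17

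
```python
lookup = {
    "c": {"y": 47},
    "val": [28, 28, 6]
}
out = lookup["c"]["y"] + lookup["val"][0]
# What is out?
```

Trace:
`lookup = { ...` → lookup = {'c': {'y': 47}, 'val': [28, 28, 6]}
`out = lookup["c"]["y"] + lookup["val"][0]` → out = 75
So out = 75

Answer: 75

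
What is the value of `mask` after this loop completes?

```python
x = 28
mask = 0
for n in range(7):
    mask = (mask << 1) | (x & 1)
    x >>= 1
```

Reverse lowest 7 bits of 28
`mask` takes the values: 0 → 1 → 3 → 7 → 14 → 28

Answer: 28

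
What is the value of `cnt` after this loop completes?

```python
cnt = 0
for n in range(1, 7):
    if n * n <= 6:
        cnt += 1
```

Count numbers where n² ≤ 6
`cnt` takes the values: 0 → 1 → 2

Answer: 2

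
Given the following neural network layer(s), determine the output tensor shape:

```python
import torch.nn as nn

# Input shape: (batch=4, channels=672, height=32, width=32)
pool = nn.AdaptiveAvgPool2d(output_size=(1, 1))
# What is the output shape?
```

Input: (4, 672, 32, 32) -> Output: (4, 672, 1, 1)

Answer: (4, 672, 1, 1)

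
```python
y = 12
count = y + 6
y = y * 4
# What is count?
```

Trace:
`y = 12` → y = 12
`count = y + 6` → count = 18
`y = y * 4` → y = 48
So count = 18

Answer: 18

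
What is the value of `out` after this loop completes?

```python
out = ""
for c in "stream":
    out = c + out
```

Reverse 'stream'
`out` takes the values: "" → "s" → "ts" → "rts" → "erts" → "aerts" → "maerts"

Answer: "maerts"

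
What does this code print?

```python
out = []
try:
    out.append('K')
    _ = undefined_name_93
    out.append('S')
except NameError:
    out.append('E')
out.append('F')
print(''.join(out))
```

Execution trace: 'K' (try body) → 'E' (except NameError) → 'F' (after the try/except). Output: KEF

Answer: KEF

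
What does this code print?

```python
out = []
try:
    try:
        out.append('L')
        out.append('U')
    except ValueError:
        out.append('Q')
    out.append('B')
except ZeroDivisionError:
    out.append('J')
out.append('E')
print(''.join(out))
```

Execution trace: 'L' (inner try body) → 'U' (inner try body, no exception) → 'B' (try body, no exception) → 'E' (after the try/except). Output: LUBE

Answer: LUBE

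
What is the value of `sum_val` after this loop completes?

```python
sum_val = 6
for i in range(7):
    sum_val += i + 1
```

Start at 6, add 1 to 7 = 34
`sum_val` takes the values: 6 → 7 → 9 → 12 → 16 → 21 → 27 → 34

Answer: 34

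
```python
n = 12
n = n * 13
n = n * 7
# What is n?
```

Trace:
`n = 12` → n = 12
`n = n * 13` → n = 156
`n = n * 7` → n = 1092
So n = 1092

Answer: 1092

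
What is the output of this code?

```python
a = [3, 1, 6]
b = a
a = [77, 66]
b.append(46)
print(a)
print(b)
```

Key concept: rebinding vs mutation: a is rebound to a new list, b still points at the original.
Step by step:
`a = [3, 1, 6]` → a = [3, 1, 6]
`b = a` → b = [3, 1, 6] (same object as a)
`a = [77, 66]` → a = [77, 66]
`b.append(46)` → b = [3, 1, 6, 46]
`print(a)` → prints [77, 66]
`print(b)` → prints [3, 1, 6, 46]

Answer:
[77, 66]
[3, 1, 6, 46]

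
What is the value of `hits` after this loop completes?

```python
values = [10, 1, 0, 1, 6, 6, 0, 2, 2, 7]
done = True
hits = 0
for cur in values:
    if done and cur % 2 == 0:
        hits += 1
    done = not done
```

Count even values at even positions
`hits` takes the values: 0 → 1 → 2 → 3 → 4 → 5

Answer: 5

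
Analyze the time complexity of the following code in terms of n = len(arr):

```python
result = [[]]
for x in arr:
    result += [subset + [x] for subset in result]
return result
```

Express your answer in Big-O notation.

This is subset (power-set) generation — 2^n subsets, each materialised as a list of up to n elements. Time complexity: O(n · 2^n).

Answer: O(n · 2^n)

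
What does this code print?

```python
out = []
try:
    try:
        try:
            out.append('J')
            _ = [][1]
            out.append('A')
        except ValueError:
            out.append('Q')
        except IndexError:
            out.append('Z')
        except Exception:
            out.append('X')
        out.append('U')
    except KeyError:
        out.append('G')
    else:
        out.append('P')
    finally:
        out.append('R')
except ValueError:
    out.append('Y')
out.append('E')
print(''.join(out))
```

Execution trace: 'J' (inner try body) → 'Z' (inner except IndexError) → 'U' (try body, no exception) → 'P' (else) → 'R' (finally) → 'E' (after the try/except). Output: JZUPRE

Answer: JZUPRE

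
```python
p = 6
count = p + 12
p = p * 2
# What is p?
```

Trace:
`p = 6` → p = 6
`count = p + 12` → count = 18
`p = p * 2` → p = 12
So p = 12

Answer: 12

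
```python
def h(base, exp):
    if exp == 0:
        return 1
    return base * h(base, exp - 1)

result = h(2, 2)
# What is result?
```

h(2, 2) = 2 * 2 = 4

Answer: 4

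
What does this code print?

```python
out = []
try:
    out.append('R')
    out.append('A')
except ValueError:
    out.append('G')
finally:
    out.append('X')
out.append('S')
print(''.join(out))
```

Execution trace: 'R' (try body) → 'A' (try body, no exception) → 'X' (finally) → 'S' (after the try/except). Output: RAXS

Answer: RAXS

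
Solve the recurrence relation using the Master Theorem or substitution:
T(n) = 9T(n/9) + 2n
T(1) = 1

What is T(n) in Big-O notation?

By Master Theorem: a=9, b=9, f(n)=2n. Since log_9(9) = 1 and f(n) = Θ(n^1), Case 2 applies. T(n) = O(n log n).

Answer: O(n log n)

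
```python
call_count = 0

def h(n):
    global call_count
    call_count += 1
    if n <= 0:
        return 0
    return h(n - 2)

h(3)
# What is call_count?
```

Linear recursion stepping by 2: 3 calls from n=3 down to ≤0.

Answer: 3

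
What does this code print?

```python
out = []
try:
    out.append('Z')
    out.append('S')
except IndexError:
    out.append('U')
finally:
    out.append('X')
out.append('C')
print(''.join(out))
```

Execution trace: 'Z' (try body) → 'S' (try body, no exception) → 'X' (finally) → 'C' (after the try/except). Output: ZSXC

Answer: ZSXC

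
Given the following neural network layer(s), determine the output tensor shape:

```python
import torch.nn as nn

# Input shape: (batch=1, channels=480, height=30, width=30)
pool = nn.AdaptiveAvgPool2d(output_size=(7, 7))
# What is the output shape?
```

Input: (1, 480, 30, 30) -> Output: (1, 480, 7, 7)

Answer: (1, 480, 7, 7)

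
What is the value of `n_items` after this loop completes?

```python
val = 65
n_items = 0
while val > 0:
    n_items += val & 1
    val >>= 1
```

Count set bits in 65 (binary: 0b1000001)
`n_items` takes the values: 0 → 1 → 2

Answer: 2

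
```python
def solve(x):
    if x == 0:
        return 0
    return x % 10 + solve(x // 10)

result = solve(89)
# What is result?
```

Sum of digits of 89: 9 + 8 = 17

Answer: 17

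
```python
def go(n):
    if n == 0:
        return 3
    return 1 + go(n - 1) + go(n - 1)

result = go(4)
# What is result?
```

go(n) = 1 + 2·go(n-1), go(0)=3. Closed form: (3+1)·2^4 - 1 = 63.

Answer: 63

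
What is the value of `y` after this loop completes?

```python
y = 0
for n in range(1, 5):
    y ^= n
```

XOR of 1 to 4
`y` takes the values: 0 → 1 → 3 → 0 → 4

Answer: 4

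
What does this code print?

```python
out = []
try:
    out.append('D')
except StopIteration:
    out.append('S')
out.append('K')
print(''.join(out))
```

Execution trace: 'D' (try body, no exception) → 'K' (after the try/except). Output: DK

Answer: DK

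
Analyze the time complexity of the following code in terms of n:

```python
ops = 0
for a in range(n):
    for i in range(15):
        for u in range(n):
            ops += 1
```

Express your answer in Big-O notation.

Each loop level contributes: n × 1 × n. Multiplying the contributions gives O(n^2).

Answer: O(n^2)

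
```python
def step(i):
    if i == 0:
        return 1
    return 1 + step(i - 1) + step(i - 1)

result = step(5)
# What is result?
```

step(i) = 1 + 2·step(i-1), step(0)=1. Closed form: (1+1)·2^5 - 1 = 63.

Answer: 63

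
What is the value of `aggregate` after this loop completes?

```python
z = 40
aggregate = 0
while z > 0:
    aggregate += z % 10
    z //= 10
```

Sum digits of 40
`aggregate` takes the values: 0 → 4

Answer: 4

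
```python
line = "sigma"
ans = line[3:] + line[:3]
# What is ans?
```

Trace:
`line = "sigma"` → line = 'sigma'
`ans = line[3:] + line[:3]` → ans = 'masig'
So ans = 'masig'

Answer: 'masig'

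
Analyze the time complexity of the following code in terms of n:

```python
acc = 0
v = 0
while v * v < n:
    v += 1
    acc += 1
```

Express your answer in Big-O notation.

Each loop level contributes: √n. Multiplying the contributions gives O(√n).

Answer: O(√n)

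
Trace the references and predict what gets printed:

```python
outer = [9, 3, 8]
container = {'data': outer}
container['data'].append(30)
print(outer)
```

Key concept: dict holds reference to list.
Step by step:
`outer = [9, 3, 8]` → outer = [9, 3, 8]
`container = {'data': outer}` → container = {'data': [9, 3, 8]}
`container['data'].append(30)` → outer = [9, 3, 8, 30]; container = {'data': [9, 3, 8, 30]}
`print(outer)` → prints [9, 3, 8, 30]

Answer: [9, 3, 8, 30]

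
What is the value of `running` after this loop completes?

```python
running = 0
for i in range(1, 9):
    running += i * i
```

Sum of squares 1² to 8² = 204
`running` takes the values: 0 → 1 → 5 → 14 → 30 → 55 → 91 → 140 → 204

Answer: 204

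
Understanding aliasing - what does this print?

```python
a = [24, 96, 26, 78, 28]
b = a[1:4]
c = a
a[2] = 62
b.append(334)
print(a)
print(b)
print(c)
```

Key concept: slice vs alias.
Step by step:
`a = [24, 96, 26, 78, 28]` → a = [24, 96, 26, 78, 28]
`b = a[1:4]` → b = [96, 26, 78]
`c = a` → c = [24, 96, 26, 78, 28] (same object as a)
`a[2] = 62` → a = [24, 96, 62, 78, 28] (same object as c); c = [24, 96, 62, 78, 28] (same object as a)
`b.append(334)` → b = [96, 26, 78, 334]
`print(a)` → prints [24, 96, 62, 78, 28]
`print(b)` → prints [96, 26, 78, 334]
`print(c)` → prints [24, 96, 62, 78, 28]

Answer:
[24, 96, 62, 78, 28]
[96, 26, 78, 334]
[24, 96, 62, 78, 28]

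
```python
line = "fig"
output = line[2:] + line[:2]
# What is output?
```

Trace:
`line = "fig"` → line = 'fig'
`output = line[2:] + line[:2]` → output = 'gfi'
So output = 'gfi'

Answer: 'gfi'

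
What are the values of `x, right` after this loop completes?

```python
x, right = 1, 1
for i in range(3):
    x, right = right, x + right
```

Fibonacci: after 3 iterations
`x, right` takes the values: (1, 1) → (1, 2) → (2, 3) → (3, 5)

Answer: 3, 5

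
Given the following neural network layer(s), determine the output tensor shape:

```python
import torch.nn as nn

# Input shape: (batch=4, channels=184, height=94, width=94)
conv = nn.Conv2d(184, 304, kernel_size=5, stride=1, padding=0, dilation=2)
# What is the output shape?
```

Input: (4, 184, 94, 94) -> Output: (4, 304, 86, 86)

Answer: (4, 304, 86, 86)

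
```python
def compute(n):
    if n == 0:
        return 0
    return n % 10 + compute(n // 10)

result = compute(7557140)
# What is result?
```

Sum of digits of 7557140: 0 + 4 + 1 + 7 + 5 + 5 + 7 = 29

Answer: 29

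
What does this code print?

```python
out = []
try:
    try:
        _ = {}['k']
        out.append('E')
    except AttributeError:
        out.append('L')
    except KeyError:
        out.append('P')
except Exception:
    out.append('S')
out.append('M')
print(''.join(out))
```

Execution trace: 'P' (inner except KeyError) → 'M' (after the try/except). Output: PM

Answer: PM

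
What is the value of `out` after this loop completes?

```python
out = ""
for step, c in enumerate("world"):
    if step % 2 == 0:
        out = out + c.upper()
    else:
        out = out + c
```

Uppercase even positions in 'world'
`out` takes the values: "" → "W" → "Wo" → "WoR" → "WoRl" → "WoRlD"

Answer: "WoRlD"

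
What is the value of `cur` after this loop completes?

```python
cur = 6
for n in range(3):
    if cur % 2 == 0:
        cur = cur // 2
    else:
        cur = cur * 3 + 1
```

Collatz-style transformation from 6
`cur` takes the values: 6 → 3 → 10 → 5

Answer: 5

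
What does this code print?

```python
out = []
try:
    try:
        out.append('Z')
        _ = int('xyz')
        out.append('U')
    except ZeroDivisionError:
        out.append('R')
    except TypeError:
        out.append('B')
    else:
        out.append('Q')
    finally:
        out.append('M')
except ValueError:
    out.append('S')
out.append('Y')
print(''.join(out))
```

Execution trace: 'Z' (try body) → 'M' (finally) → 'S' (outer except ValueError) → 'Y' (after the try/except). Output: ZMSY

Answer: ZMSY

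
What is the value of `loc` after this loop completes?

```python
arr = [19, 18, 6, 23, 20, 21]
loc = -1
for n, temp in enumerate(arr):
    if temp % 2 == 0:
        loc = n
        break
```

First even number index in [19, 18, 6, 23, 20, 21]
`loc` takes the values: -1 → 1

Answer: 1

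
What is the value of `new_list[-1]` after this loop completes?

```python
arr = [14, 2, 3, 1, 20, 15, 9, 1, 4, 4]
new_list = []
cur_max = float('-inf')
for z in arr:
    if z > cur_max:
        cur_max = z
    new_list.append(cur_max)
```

Running max ends at 20
`new_list` takes the values: [] → [14] → [14, 14] → [14, 14, 14] → [14, 14, 14, 14] → [14, 14, 14, 14, 20] → [14, 14, 14, 14, 20, 20] → [14, 14, 14, 14, 20, 20, 20] → [14, 14, 14, 14, 20, 20, 20, 20] → [14, 14, 14, 14, 20, 20, 20, 20, 20] → [14, 14, 14, 14, 20, 20, 20, 20, 20, 20]
So `new_list[-1]` = 20

Answer: 20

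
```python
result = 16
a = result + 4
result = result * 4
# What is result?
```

Trace:
`result = 16` → result = 16
`a = result + 4` → a = 20
`result = result * 4` → result = 64
So result = 64

Answer: 64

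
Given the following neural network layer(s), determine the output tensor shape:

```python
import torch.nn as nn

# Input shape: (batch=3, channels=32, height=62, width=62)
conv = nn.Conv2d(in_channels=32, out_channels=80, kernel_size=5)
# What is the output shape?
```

Input: (3, 32, 62, 62) -> Output: (3, 80, 58, 58)

Answer: (3, 80, 58, 58)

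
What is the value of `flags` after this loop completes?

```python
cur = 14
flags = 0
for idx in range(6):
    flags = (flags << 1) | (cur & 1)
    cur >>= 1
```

Reverse lowest 6 bits of 14
`flags` takes the values: 0 → 1 → 3 → 7 → 14 → 28

Answer: 28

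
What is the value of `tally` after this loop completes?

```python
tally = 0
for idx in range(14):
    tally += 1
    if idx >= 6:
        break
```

Loop breaks when idx reaches 6, tally is 7
`tally` takes the values: 0 → 1 → 2 → 3 → 4 → 5 → 6 → 7

Answer: 7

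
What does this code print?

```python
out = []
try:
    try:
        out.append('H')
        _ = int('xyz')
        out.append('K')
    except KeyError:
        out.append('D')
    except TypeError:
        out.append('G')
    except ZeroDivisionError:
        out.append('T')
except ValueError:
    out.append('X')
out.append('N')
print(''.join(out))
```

Execution trace: 'H' (try body) → 'X' (outer except ValueError) → 'N' (after the try/except). Output: HXN

Answer: HXN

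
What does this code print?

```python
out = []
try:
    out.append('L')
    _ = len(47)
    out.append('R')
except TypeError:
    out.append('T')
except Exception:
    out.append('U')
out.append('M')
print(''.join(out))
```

Execution trace: 'L' (try body) → 'T' (except TypeError) → 'M' (after the try/except). Output: LTM

Answer: LTM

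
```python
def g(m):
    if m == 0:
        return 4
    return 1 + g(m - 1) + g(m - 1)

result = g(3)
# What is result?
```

g(m) = 1 + 2·g(m-1), g(0)=4. Closed form: (4+1)·2^3 - 1 = 39.

Answer: 39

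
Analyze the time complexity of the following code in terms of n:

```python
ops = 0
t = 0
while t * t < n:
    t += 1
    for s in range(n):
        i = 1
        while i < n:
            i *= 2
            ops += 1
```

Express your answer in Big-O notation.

Each loop level contributes: √n × n × log n. Multiplying the contributions gives O(n√n log n).

Answer: O(n√n log n)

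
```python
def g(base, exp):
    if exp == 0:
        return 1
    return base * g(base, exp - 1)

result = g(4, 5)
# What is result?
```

g(4, 5) = 4 * 4 * 4 * 4 * 4 = 1024

Answer: 1024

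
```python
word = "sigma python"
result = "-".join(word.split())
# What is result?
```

Trace:
`word = "sigma python"` → word = 'sigma python'
`result = "-".join(word.split())` → result = 'sigma-python'
So result = 'sigma-python'

Answer: 'sigma-python'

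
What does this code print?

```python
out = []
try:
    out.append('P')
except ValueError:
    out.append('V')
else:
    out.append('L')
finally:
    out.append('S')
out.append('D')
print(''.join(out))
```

Execution trace: 'P' (try body, no exception) → 'L' (else) → 'S' (finally) → 'D' (after the try/except). Output: PLSD

Answer: PLSD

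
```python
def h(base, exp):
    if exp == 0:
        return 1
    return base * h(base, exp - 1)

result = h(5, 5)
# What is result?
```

h(5, 5) = 5 * 5 * 5 * 5 * 5 = 3125

Answer: 3125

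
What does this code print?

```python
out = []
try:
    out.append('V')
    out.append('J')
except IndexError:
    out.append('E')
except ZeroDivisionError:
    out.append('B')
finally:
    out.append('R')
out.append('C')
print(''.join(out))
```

Execution trace: 'V' (try body) → 'J' (try body, no exception) → 'R' (finally) → 'C' (after the try/except). Output: VJRC

Answer: VJRC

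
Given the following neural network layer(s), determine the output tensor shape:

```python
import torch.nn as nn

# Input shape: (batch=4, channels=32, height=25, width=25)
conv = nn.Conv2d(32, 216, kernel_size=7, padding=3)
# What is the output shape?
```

Input: (4, 32, 25, 25) -> Output: (4, 216, 25, 25)

Answer: (4, 216, 25, 25)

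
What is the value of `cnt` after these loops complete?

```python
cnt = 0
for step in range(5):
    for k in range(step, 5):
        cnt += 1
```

Upper triangle: 5 + 4 + ... + 1
`cnt` takes the values: 0 → 1 → 2 → 3 → 4 → 5 → 6 → 7 → 8 → 9 → 10 → 11 → 12 → 13 → 14 → 15

Answer: 15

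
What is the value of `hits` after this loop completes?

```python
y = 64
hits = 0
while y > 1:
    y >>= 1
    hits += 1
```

Count right shifts until 1
`hits` takes the values: 0 → 1 → 2 → 3 → 4 → 5 → 6

Answer: 6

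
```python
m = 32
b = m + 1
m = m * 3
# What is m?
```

Trace:
`m = 32` → m = 32
`b = m + 1` → b = 33
`m = m * 3` → m = 96
So m = 96

Answer: 96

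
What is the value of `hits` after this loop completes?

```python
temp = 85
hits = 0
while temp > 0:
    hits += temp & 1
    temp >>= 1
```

Count set bits in 85 (binary: 0b1010101)
`hits` takes the values: 0 → 1 → 2 → 3 → 4

Answer: 4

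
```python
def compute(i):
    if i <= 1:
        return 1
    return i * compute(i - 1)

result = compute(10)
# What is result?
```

compute(10) = 10 * 9 * 8 * 7 * 6 * 5 * 4 * 3 * 2 * 1 = 3628800

Answer: 3628800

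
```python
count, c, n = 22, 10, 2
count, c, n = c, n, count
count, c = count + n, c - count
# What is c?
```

Trace:
`count, c, n = 22, 10, 2` → count = 22; c = 10; n = 2
`count, c, n = c, n, count` → count = 10; c = 2; n = 22
`count, c = count + n, c - count` → count = 32; c = -8
So c = -8

Answer: -8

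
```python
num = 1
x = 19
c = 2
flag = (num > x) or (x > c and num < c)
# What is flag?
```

Trace:
`num = 1` → num = 1
`x = 19` → x = 19
`c = 2` → c = 2
`flag = (num > x) or (x > c and num < c)` → flag = True
So flag = True

Answer: True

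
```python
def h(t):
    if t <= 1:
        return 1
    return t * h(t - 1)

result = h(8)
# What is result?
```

h(8) = 8 * 7 * 6 * 5 * 4 * 3 * 2 * 1 = 40320

Answer: 40320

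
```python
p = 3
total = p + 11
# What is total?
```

Trace:
`p = 3` → p = 3
`total = p + 11` → total = 14
So total = 14

Answer: 14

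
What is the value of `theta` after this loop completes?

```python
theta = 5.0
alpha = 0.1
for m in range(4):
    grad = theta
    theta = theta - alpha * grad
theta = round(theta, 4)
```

Gradient descent: w = 5.0 * (1 - 0.1)^4
`theta` takes the values: 5.0 → 4.5 → 4.05 → 3.645 → 3.2805

Answer: 3.2805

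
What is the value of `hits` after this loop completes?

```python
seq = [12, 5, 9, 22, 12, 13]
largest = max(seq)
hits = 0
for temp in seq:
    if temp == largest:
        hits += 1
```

Count of max value 22 in [12, 5, 9, 22, 12, 13]
`hits` takes the values: 0 → 1

Answer: 1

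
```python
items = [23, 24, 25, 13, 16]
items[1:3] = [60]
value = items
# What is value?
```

Trace:
`items = [23, 24, 25, 13, 16]` → items = [23, 24, 25, 13, 16]
`items[1:3] = [60]` → items = [23, 60, 13, 16]
`value = items` → value = [23, 60, 13, 16]
So value = [23, 60, 13, 16]

Answer: [23, 60, 13, 16]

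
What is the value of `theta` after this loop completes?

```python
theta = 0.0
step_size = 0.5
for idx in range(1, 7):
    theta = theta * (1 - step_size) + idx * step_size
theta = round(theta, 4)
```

Moving average with lr=0.5
`theta` takes the values: 0.0 → 0.5 → 1.25 → 2.125 → 3.0625 → 4.03125 → 5.015625 → 5.0156

Answer: 5.0156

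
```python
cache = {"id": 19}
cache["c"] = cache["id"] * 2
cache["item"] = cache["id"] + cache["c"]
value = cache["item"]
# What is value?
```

Trace:
`cache = {"id": 19}` → cache = {'id': 19}
`cache["c"] = cache["id"] * 2` → cache = {'id': 19, 'c': 38}
`cache["item"] = cache["id"] + cache["c"]` → cache = {'id': 19, 'c': 38, 'item': 57}
`value = cache["item"]` → value = 57
So value = 57

Answer: 57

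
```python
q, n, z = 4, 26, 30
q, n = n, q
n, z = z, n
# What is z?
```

Trace:
`q, n, z = 4, 26, 30` → q = 4; n = 26; z = 30
`q, n = n, q` → q = 26; n = 4
`n, z = z, n` → n = 30; z = 4
So z = 4

Answer: 4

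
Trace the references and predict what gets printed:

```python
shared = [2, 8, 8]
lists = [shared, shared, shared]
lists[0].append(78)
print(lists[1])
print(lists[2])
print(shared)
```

Key concept: list of same reference.
Step by step:
`shared = [2, 8, 8]` → shared = [2, 8, 8]
`lists = [shared, shared, shared]` → lists = [[2, 8, 8], [2, 8, 8], [2, 8, 8]]
`lists[0].append(78)` → shared = [2, 8, 8, 78]; lists = [[2, 8, 8, 78], [2, 8, 8, 78], [2, 8, 8, 78]]
`print(lists[1])` → prints [2, 8, 8, 78]
`print(lists[2])` → prints [2, 8, 8, 78]
`print(shared)` → prints [2, 8, 8, 78]

Answer:
[2, 8, 8, 78]
[2, 8, 8, 78]
[2, 8, 8, 78]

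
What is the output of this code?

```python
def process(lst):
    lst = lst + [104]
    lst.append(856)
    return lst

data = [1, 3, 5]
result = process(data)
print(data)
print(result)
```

Key concept: rebinding parameter vs mutation.
Step by step:
`data = [1, 3, 5]` → data = [1, 3, 5]
`result = process(data)` → result = [1, 3, 5, 104, 856]
`print(data)` → prints [1, 3, 5]
`print(result)` → prints [1, 3, 5, 104, 856]

Answer:
[1, 3, 5]
[1, 3, 5, 104, 856]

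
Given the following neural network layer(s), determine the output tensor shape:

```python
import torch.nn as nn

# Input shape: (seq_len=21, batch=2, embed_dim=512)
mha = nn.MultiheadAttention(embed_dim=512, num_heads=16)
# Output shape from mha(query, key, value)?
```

Input: (21, 2, 512) -> Output: (21, 2, 512)

Answer: (21, 2, 512)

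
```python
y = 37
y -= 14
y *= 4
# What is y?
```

Trace:
`y = 37` → y = 37
`y -= 14` → y = 23
`y *= 4` → y = 92
So y = 92

Answer: 92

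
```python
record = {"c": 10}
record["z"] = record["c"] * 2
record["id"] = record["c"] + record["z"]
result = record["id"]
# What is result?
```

Trace:
`record = {"c": 10}` → record = {'c': 10}
`record["z"] = record["c"] * 2` → record = {'c': 10, 'z': 20}
`record["id"] = record["c"] + record["z"]` → record = {'c': 10, 'z': 20, 'id': 30}
`result = record["id"]` → result = 30
So result = 30

Answer: 30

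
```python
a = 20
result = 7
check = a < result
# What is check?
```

Trace:
`a = 20` → a = 20
`result = 7` → result = 7
`check = a < result` → check = False
So check = False

Answer: False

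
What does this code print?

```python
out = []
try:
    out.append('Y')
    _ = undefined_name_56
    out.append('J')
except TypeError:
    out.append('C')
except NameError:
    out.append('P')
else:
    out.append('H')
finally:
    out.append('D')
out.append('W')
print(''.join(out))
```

Execution trace: 'Y' (try body) → 'P' (except NameError) → 'D' (finally) → 'W' (after the try/except). Output: YPDW

Answer: YPDW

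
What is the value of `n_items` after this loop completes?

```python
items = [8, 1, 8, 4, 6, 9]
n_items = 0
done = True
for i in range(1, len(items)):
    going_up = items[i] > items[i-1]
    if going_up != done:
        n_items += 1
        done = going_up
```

Count direction changes in [8, 1, 8, 4, 6, 9]
`n_items` takes the values: 0 → 1 → 2 → 3 → 4

Answer: 4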